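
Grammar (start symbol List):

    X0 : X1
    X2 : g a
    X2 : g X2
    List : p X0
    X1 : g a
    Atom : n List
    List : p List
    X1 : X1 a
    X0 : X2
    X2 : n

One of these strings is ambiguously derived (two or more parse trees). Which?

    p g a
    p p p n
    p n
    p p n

p g a: 2 trees
p p p n: 1 tree
p n: 1 tree
p p n: 1 tree

p g a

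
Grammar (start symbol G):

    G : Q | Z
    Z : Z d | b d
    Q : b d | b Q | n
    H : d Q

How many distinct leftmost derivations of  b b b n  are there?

1

Parse trees for b b b n:
  [G [Q b [Q b [Q b [Q n]]]]]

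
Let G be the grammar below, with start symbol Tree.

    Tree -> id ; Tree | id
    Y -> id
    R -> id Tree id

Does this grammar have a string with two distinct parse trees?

Only Tree is reachable from Tree; ignoring the rest: The reachable grammar is A → atom sep A | atom. Each atom is followed by either the separator (recurse) or end-of-string (stop) — no choice point.

Unambiguous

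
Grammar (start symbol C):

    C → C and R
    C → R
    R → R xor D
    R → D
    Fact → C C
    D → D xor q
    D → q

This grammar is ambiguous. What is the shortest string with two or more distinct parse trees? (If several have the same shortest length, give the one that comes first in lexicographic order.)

q xor q

length 1: no string has ≥2 trees
length 3: q xor q has 2 parse trees

Two derivations of q xor q:
  C ⇒ R ⇒ R xor D ⇒ D xor D ⇒ q xor D ⇒ q xor q
  C ⇒ R ⇒ D ⇒ D xor q ⇒ q xor q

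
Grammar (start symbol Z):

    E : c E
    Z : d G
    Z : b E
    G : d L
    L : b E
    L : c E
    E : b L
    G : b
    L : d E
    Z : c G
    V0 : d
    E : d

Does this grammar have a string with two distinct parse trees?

Unambiguous

Only Z, G, L, E are reachable from Z; ignoring the rest: Restricted to the reachable nonterminals, every rule has the form A → t or A → t B, and no two rules for the same A share a first terminal. The grammar encodes a DFA — one run per string.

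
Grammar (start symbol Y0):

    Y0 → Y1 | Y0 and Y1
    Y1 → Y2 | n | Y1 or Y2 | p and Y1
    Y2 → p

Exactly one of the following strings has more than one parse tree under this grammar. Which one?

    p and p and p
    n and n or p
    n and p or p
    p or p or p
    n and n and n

p and p and p: 4 trees
n and n or p: 1 tree
n and p or p: 1 tree
p or p or p: 1 tree
n and n and n: 1 tree

p and p and p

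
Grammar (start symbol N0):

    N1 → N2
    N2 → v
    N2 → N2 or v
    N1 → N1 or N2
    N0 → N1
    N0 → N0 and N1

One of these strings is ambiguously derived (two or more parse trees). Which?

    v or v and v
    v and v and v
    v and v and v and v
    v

v or v and v: 2 trees
v and v and v: 1 tree
v and v and v and v: 1 tree
v: 1 tree

v or v and v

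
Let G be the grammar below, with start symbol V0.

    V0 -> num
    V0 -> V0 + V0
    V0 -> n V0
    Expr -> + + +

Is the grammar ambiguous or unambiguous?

Ambiguous

Witness: n num + num

Derivation 1: V0 ⇒ V0 + V0 ⇒ n V0 + V0 ⇒ n num + V0 ⇒ n num + num
Derivation 2: V0 ⇒ n V0 ⇒ n V0 + V0 ⇒ n num + V0 ⇒ n num + num

Two distinct leftmost derivations for the same string.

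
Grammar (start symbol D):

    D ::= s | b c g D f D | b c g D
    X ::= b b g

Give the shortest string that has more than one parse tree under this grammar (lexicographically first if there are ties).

length 1: no string has ≥2 trees
length 4: no string has ≥2 trees
length 6: no string has ≥2 trees
length 7: no string has ≥2 trees
length 9: b c g b c g s f s has 2 parse trees

Two derivations of b c g b c g s f s:
  D ⇒ b c g D f D ⇒ b c g b c g D f D ⇒ b c g b c g s f D ⇒ b c g b c g s f s
  D ⇒ b c g D ⇒ b c g b c g D f D ⇒ b c g b c g s f D ⇒ b c g b c g s f s

b c g b c g s f s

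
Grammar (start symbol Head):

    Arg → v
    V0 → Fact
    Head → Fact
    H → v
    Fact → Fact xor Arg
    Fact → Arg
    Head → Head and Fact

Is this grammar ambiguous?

Only Head, Fact, Arg are reachable from Head; ignoring the rest: This is a standard precedence ladder (Head over Fact over Arg), with each level left-recursive on its own operator ('and' at Head, 'xor' at Fact). That structure is LR(1), hence unambiguous.

Unambiguous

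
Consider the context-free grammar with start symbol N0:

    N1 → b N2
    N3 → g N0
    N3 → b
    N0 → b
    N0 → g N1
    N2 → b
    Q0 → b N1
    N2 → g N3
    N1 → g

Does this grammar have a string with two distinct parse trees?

Unambiguous

Only N0, N1, N2, N3 are reachable from N0; ignoring the rest: The reachable rules are right-linear with at most one rule per (nonterminal, next-terminal) pair. Each input token forces the next rule, so parsing is deterministic.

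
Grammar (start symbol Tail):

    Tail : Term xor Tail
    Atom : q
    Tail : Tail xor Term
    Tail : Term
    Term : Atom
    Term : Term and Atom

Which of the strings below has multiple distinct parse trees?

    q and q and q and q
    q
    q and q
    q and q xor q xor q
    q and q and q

q and q xor q xor q

q and q and q and q: 1 tree
q: 1 tree
q and q: 1 tree
q and q xor q xor q: 4 trees
q and q and q: 1 tree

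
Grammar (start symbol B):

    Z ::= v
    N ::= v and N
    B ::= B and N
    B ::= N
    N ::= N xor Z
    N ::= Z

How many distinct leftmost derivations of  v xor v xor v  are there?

1

Parse trees for v xor v xor v:
  [B [N [N [N [Z v]] xor [Z v]] xor [Z v]]]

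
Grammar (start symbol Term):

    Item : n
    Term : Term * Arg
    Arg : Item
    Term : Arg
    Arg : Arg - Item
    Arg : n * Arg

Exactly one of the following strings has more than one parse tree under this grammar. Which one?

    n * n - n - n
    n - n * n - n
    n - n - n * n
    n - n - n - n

n * n - n - n: 4 trees
n - n * n - n: 1 tree
n - n - n * n: 1 tree
n - n - n - n: 1 tree

n * n - n - n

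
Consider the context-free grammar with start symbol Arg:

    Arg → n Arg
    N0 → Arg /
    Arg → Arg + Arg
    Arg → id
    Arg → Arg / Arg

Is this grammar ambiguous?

Ambiguous

Witness: n id + id

Derivation 1: Arg ⇒ n Arg ⇒ n Arg + Arg ⇒ n id + Arg ⇒ n id + id
Derivation 2: Arg ⇒ Arg + Arg ⇒ n Arg + Arg ⇒ n id + Arg ⇒ n id + id

Two distinct leftmost derivations for the same string.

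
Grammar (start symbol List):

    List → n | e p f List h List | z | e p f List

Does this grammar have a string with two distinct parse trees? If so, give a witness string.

Ambiguous

Witness: e p f e p f n h n

Derivation 1: List ⇒ e p f List h List ⇒ e p f e p f List h List ⇒ e p f e p f n h List ⇒ e p f e p f n h n
Derivation 2: List ⇒ e p f List ⇒ e p f e p f List h List ⇒ e p f e p f n h List ⇒ e p f e p f n h n

Two distinct leftmost derivations for the same string.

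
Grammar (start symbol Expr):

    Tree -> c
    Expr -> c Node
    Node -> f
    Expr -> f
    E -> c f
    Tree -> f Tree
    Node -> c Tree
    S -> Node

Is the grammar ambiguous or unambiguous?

(S, E are unreachable from Expr, so their rules don't affect L(Expr).) Restricted to the reachable nonterminals, every rule has the form A → t or A → t B, and no two rules for the same A share a first terminal. The grammar encodes a DFA — one run per string.

Unambiguous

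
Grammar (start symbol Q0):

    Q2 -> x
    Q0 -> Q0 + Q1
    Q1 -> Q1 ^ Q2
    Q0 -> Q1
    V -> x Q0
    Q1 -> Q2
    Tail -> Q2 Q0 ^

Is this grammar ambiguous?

Only Q0, Q1, Q2 are reachable from Q0; ignoring the rest: The grammar is stratified — Q0 handles '+' (left-recursive), Q1 handles '^', Q2 atoms. Each operator has a fixed associativity and precedence level, so every string has one parse.

Unambiguous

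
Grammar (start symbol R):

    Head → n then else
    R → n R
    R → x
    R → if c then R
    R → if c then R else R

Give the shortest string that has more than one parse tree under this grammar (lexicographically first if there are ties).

length 1: no string has ≥2 trees
length 2: no string has ≥2 trees
length 3: no string has ≥2 trees
length 4: no string has ≥2 trees
length 5: no string has ≥2 trees
length 6: no string has ≥2 trees
length 7: no string has ≥2 trees
length 8: no string has ≥2 trees
length 9: if c then if c then x else x has 2 parse trees

Two derivations of if c then if c then x else x:
  R ⇒ if c then R ⇒ if c then if c then R else R ⇒ if c then if c then x else R ⇒ if c then if c then x else x
  R ⇒ if c then R else R ⇒ if c then if c then R else R ⇒ if c then if c then x else R ⇒ if c then if c then x else x

if c then if c then x else x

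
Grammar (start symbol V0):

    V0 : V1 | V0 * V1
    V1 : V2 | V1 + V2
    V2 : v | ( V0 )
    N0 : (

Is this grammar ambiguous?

Only V0, V1, V2 are reachable from V0; ignoring the rest: The grammar is stratified — V0 handles '*' (left-recursive), V1 handles '+', V2 atoms. Each operator has a fixed associativity and precedence level, so every string has one parse.

Unambiguous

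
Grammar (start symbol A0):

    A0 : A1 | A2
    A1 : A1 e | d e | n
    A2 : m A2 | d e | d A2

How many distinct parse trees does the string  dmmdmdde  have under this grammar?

1

Parse trees for dmmdmdde:
  [A0 [A2 d [A2 m [A2 m [A2 d [A2 m [A2 d [A2 d e]]]]]]]]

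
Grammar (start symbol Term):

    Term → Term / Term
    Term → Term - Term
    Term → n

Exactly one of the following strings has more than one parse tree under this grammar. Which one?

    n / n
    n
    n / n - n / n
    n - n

n / n: 1 tree
n: 1 tree
n / n - n / n: 5 trees
n - n: 1 tree

n / n - n / n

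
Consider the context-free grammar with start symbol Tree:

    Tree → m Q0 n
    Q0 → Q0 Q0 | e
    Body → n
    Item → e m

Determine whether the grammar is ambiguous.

Ambiguous

Witness: m e e e n

Derivation 1: Tree ⇒ m Q0 n ⇒ m Q0 Q0 n ⇒ m Q0 Q0 Q0 n ⇒ m e Q0 Q0 n ⇒ m e e Q0 n ⇒ m e e e n
Derivation 2: Tree ⇒ m Q0 n ⇒ m Q0 Q0 n ⇒ m e Q0 n ⇒ m e Q0 Q0 n ⇒ m e e Q0 n ⇒ m e e e n

Two distinct leftmost derivations for the same string.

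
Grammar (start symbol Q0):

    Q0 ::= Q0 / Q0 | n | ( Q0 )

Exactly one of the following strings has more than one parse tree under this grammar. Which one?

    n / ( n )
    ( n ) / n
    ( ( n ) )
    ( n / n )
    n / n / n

n / ( n ): 1 tree
( n ) / n: 1 tree
( ( n ) ): 1 tree
( n / n ): 1 tree
n / n / n: 2 trees

n / n / n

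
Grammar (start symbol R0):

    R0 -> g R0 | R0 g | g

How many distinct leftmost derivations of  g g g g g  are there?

16

Parse trees for g g g g g (showing first 6 of 16):
  [R0 g [R0 g [R0 g [R0 g [R0 g]]]]]
  [R0 g [R0 g [R0 g [R0 [R0 g] g]]]]
  [R0 g [R0 g [R0 [R0 g [R0 g]] g]]]
  [R0 g [R0 g [R0 [R0 [R0 g] g] g]]]
  [R0 g [R0 [R0 g [R0 g [R0 g]]] g]]
  [R0 g [R0 [R0 g [R0 [R0 g] g]] g]]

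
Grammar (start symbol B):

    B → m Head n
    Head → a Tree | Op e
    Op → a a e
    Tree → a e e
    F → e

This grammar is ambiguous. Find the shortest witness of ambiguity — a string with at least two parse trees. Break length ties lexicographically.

length 6: m a a e e n has 2 parse trees

Two derivations of m a a e e n:
  B ⇒ m Head n ⇒ m a Tree n ⇒ m a a e e n
  B ⇒ m Head n ⇒ m Op e n ⇒ m a a e e n

m a a e e n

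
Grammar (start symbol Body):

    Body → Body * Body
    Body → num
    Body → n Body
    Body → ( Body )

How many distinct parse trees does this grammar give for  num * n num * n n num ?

3

Parse trees for num * n num * n n num:
  [Body [Body num] * [Body [Body n [Body num]] * [Body n [Body n [Body num]]]]]
  [Body [Body num] * [Body n [Body [Body num] * [Body n [Body n [Body num]]]]]]
  [Body [Body [Body num] * [Body n [Body num]]] * [Body n [Body n [Body num]]]]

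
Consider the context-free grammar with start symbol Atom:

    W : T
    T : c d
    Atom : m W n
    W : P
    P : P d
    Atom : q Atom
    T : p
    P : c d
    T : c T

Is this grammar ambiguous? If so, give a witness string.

Ambiguous

Witness: m c d n

Derivation 1: Atom ⇒ m W n ⇒ m T n ⇒ m c d n
Derivation 2: Atom ⇒ m W n ⇒ m P n ⇒ m c d n

Two distinct leftmost derivations for the same string.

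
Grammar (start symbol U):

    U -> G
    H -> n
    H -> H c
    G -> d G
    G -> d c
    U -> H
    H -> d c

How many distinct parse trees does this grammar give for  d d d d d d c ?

1

Parse trees for d d d d d d c:
  [U [G d [G d [G d [G d [G d [G d c]]]]]]]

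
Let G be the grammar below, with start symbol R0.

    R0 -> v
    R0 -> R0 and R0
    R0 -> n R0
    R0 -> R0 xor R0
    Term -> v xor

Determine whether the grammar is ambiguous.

Ambiguous

Witness: n v and v

Derivation 1: R0 ⇒ R0 and R0 ⇒ n R0 and R0 ⇒ n v and R0 ⇒ n v and v
Derivation 2: R0 ⇒ n R0 ⇒ n R0 and R0 ⇒ n v and R0 ⇒ n v and v

Two distinct leftmost derivations for the same string.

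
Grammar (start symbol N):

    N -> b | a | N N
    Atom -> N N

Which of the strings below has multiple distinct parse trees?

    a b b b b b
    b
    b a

a b b b b b

a b b b b b: 42 trees
b: 1 tree
b a: 1 tree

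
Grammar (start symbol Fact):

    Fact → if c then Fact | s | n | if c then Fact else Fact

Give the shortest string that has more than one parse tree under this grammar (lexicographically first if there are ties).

if c then if c then n else n

length 1: no string has ≥2 trees
length 4: no string has ≥2 trees
length 6: no string has ≥2 trees
length 7: no string has ≥2 trees
length 9: if c then if c then n else n has 2 parse trees

Two derivations of if c then if c then n else n:
  Fact ⇒ if c then Fact ⇒ if c then if c then Fact else Fact ⇒ if c then if c then n else Fact ⇒ if c then if c then n else n
  Fact ⇒ if c then Fact else Fact ⇒ if c then if c then Fact else Fact ⇒ if c then if c then n else Fact ⇒ if c then if c then n else n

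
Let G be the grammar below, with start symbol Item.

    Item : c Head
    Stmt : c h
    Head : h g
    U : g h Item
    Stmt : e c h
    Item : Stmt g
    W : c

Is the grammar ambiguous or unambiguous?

Ambiguous

Witness: c h g

Derivation 1: Item ⇒ c Head ⇒ c h g
Derivation 2: Item ⇒ Stmt g ⇒ c h g

Two distinct leftmost derivations for the same string.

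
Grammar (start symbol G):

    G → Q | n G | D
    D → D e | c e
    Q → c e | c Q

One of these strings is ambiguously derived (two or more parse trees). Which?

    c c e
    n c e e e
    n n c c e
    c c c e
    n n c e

n n c e

c c e: 1 tree
n c e e e: 1 tree
n n c c e: 1 tree
c c c e: 1 tree
n n c e: 2 trees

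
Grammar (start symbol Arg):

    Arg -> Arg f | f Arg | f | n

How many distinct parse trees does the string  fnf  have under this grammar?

Parse trees for fnf:
  [Arg [Arg f [Arg n]] f]
  [Arg f [Arg [Arg n] f]]

2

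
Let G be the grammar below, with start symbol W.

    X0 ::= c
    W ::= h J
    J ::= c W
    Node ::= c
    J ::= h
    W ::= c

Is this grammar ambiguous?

Unambiguous

(X0, Node are unreachable from W, so their rules don't affect L(W).) Each reachable nonterminal has at most one production per leading terminal, and all productions are right-linear; the derivation is determined token-by-token.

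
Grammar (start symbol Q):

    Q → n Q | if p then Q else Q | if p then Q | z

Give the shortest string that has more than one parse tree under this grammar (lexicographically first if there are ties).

length 1: no string has ≥2 trees
length 2: no string has ≥2 trees
length 3: no string has ≥2 trees
length 4: no string has ≥2 trees
length 5: no string has ≥2 trees
length 6: no string has ≥2 trees
length 7: no string has ≥2 trees
length 8: no string has ≥2 trees
length 9: if p then if p then z else z has 2 parse trees

Two derivations of if p then if p then z else z:
  Q ⇒ if p then Q else Q ⇒ if p then if p then Q else Q ⇒ if p then if p then z else Q ⇒ if p then if p then z else z
  Q ⇒ if p then Q ⇒ if p then if p then Q else Q ⇒ if p then if p then z else Q ⇒ if p then if p then z else z

if p then if p then z else z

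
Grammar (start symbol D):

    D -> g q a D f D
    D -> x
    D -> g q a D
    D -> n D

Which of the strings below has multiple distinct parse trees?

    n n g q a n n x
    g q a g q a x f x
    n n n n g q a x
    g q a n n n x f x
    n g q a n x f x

g q a g q a x f x

n n g q a n n x: 1 tree
g q a g q a x f x: 2 trees
n n n n g q a x: 1 tree
g q a n n n x f x: 1 tree
n g q a n x f x: 1 tree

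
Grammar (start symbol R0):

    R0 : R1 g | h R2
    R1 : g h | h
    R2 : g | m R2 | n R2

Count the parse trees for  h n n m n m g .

Parse trees for h n n m n m g:
  [R0 h [R2 n [R2 n [R2 m [R2 n [R2 m [R2 g]]]]]]]

1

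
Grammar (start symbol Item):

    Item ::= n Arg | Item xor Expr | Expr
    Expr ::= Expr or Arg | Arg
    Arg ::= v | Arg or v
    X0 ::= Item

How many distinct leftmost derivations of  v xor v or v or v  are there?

4

Parse trees for v xor v or v or v:
  [Item [Item [Expr [Arg v]]] xor [Expr [Expr [Arg v]] or [Arg [Arg v] or v]]]
  [Item [Item [Expr [Arg v]]] xor [Expr [Expr [Expr [Arg v]] or [Arg v]] or [Arg v]]]
  [Item [Item [Expr [Arg v]]] xor [Expr [Expr [Arg [Arg v] or v]] or [Arg v]]]
  [Item [Item [Expr [Arg v]]] xor [Expr [Arg [Arg [Arg v] or v] or v]]]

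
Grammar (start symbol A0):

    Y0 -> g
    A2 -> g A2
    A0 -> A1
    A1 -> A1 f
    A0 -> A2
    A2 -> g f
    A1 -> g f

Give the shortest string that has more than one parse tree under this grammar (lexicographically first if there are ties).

length 2: g f has 2 parse trees

Two derivations of g f:
  A0 ⇒ A1 ⇒ g f
  A0 ⇒ A2 ⇒ g f

g f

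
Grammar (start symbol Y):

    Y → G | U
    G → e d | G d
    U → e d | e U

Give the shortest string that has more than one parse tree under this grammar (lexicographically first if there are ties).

e d

length 2: e d has 2 parse trees

Two derivations of e d:
  Y ⇒ G ⇒ e d
  Y ⇒ U ⇒ e d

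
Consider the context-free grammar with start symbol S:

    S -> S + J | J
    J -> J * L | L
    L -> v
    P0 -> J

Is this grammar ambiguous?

(P0 is unreachable from S, so its rules don't affect L(S).) The grammar is stratified — S handles '+' (left-recursive), J handles '*', L atoms. Each operator has a fixed associativity and precedence level, so every string has one parse.

Unambiguous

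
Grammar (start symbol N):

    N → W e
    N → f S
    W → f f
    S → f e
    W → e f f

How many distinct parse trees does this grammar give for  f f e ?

Parse trees for f f e:
  [N [W f f] e]
  [N f [S f e]]

2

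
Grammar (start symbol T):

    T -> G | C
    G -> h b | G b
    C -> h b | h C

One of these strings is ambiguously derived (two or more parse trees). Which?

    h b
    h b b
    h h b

h b

h b: 2 trees
h b b: 1 tree
h h b: 1 tree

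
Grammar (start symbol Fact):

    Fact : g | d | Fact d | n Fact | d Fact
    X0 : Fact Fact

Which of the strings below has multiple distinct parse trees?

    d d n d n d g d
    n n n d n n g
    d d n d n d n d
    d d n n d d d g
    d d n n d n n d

d d n d n d g d: 7 trees
n n n d n n g: 1 tree
d d n d n d n d: 1 tree
d d n n d d d g: 1 tree
d d n n d n n d: 1 tree

d d n d n d g d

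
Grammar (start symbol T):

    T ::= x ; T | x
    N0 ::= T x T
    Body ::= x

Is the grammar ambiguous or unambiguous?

Unambiguous

(N0, Body are unreachable from T, so their rules don't affect L(T).) The reachable grammar is A → atom sep A | atom. Each atom is followed by either the separator (recurse) or end-of-string (stop) — no choice point.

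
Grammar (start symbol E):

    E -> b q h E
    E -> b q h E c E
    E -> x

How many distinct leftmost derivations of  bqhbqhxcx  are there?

2

Parse trees for bqhbqhxcx:
  [E b q h [E b q h [E x] c [E x]]]
  [E b q h [E b q h [E x]] c [E x]]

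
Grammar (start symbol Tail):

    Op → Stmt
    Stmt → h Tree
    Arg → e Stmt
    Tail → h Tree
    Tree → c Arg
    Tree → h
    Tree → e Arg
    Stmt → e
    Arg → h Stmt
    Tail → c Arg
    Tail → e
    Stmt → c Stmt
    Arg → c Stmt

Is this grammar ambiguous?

Unambiguous

(Op is unreachable from Tail, so its rules don't affect L(Tail).) The reachable rules are right-linear with at most one rule per (nonterminal, next-terminal) pair. Each input token forces the next rule, so parsing is deterministic.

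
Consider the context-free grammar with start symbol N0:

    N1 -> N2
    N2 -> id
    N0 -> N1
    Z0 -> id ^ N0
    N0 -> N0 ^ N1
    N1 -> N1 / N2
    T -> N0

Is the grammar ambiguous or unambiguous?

Unambiguous

(Z0, T are unreachable from N0, so their rules don't affect L(N0).) N0 → N0 ^ N1 | N1  ;  N1 → N1 / N2 | N2  — a left-associative chain with N2 at the bottom. Each string factors uniquely by precedence.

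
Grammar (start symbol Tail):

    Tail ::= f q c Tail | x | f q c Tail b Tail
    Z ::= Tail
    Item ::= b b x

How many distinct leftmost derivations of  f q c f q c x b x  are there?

2

Parse trees for f q c f q c x b x:
  [Tail f q c [Tail f q c [Tail x] b [Tail x]]]
  [Tail f q c [Tail f q c [Tail x]] b [Tail x]]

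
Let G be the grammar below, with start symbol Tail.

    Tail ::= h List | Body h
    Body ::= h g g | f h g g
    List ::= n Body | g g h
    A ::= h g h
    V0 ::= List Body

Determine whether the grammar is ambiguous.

Witness: h g g h

Derivation 1: Tail ⇒ h List ⇒ h g g h
Derivation 2: Tail ⇒ Body h ⇒ h g g h

Two distinct leftmost derivations for the same string.

Ambiguous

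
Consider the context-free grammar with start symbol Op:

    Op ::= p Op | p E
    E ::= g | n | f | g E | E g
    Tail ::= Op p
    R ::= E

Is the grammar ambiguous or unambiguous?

Witness: p g g

Derivation 1: Op ⇒ p E ⇒ p g E ⇒ p g g
Derivation 2: Op ⇒ p E ⇒ p E g ⇒ p g g

Two distinct leftmost derivations for the same string.

Ambiguous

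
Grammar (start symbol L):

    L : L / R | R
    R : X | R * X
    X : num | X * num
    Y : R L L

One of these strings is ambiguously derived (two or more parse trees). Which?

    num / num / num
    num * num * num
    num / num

num / num / num: 1 tree
num * num * num: 4 trees
num / num: 1 tree

num * num * num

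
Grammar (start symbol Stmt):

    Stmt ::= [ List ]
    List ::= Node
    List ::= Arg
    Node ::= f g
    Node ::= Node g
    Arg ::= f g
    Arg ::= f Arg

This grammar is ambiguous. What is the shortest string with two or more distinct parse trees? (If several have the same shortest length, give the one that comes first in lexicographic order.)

length 4: [ f g ] has 2 parse trees

Two derivations of [ f g ]:
  Stmt ⇒ [ List ] ⇒ [ Node ] ⇒ [ f g ]
  Stmt ⇒ [ List ] ⇒ [ Arg ] ⇒ [ f g ]

[ f g ]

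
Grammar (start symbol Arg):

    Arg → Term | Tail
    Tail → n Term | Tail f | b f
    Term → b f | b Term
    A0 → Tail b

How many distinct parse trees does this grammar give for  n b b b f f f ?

1

Parse trees for n b b b f f f:
  [Arg [Tail [Tail [Tail n [Term b [Term b [Term b f]]]] f] f]]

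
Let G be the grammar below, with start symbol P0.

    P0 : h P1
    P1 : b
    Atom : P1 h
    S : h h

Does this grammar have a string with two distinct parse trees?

Unambiguous

Only P0, P1 are reachable from P0; ignoring the rest: Restricted to the reachable nonterminals, every rule has the form A → t or A → t B, and no two rules for the same A share a first terminal. The grammar encodes a DFA — one run per string.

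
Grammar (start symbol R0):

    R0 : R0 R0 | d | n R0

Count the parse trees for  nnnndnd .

5

Parse trees for nnnndnd:
  [R0 [R0 n [R0 n [R0 n [R0 n [R0 d]]]]] [R0 n [R0 d]]]
  [R0 n [R0 [R0 n [R0 n [R0 n [R0 d]]]] [R0 n [R0 d]]]]
  [R0 n [R0 n [R0 [R0 n [R0 n [R0 d]]] [R0 n [R0 d]]]]]
  [R0 n [R0 n [R0 n [R0 [R0 n [R0 d]] [R0 n [R0 d]]]]]]
  [R0 n [R0 n [R0 n [R0 n [R0 [R0 d] [R0 n [R0 d]]]]]]]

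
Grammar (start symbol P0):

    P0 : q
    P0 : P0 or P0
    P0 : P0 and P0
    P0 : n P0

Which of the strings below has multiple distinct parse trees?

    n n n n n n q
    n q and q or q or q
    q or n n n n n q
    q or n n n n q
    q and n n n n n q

n q and q or q or q

n n n n n n q: 1 tree
n q and q or q or q: 14 trees
q or n n n n n q: 1 tree
q or n n n n q: 1 tree
q and n n n n n q: 1 tree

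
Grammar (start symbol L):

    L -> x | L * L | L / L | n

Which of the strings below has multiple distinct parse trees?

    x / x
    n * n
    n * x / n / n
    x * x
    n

n * x / n / n

x / x: 1 tree
n * n: 1 tree
n * x / n / n: 5 trees
x * x: 1 tree
n: 1 tree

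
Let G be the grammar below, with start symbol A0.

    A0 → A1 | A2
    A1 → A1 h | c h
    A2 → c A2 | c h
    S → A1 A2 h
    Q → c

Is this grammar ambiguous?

Witness: c h

Derivation 1: A0 ⇒ A1 ⇒ c h
Derivation 2: A0 ⇒ A2 ⇒ c h

Two distinct leftmost derivations for the same string.

Ambiguous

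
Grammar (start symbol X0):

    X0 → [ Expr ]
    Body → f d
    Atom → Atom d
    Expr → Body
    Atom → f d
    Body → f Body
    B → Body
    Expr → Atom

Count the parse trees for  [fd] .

2

Parse trees for [fd]:
  [X0 [ [Expr [Body f d]] ]]
  [X0 [ [Expr [Atom f d]] ]]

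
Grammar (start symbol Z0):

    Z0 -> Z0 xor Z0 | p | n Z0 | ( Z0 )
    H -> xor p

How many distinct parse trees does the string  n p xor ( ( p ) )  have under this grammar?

Parse trees for n p xor ( ( p ) ):
  [Z0 [Z0 n [Z0 p]] xor [Z0 ( [Z0 ( [Z0 p] )] )]]
  [Z0 n [Z0 [Z0 p] xor [Z0 ( [Z0 ( [Z0 p] )] )]]]

2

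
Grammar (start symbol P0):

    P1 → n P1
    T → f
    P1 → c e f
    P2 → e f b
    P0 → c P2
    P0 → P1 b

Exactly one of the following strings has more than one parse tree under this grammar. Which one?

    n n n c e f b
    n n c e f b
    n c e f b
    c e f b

n n n c e f b: 1 tree
n n c e f b: 1 tree
n c e f b: 1 tree
c e f b: 2 trees

c e f b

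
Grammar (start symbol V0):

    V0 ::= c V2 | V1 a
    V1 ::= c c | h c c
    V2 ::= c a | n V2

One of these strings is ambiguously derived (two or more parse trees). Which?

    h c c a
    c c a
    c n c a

c c a

h c c a: 1 tree
c c a: 2 trees
c n c a: 1 tree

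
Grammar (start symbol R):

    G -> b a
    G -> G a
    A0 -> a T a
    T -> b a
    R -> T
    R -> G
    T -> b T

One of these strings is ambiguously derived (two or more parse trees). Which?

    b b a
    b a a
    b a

b a

b b a: 1 tree
b a a: 1 tree
b a: 2 trees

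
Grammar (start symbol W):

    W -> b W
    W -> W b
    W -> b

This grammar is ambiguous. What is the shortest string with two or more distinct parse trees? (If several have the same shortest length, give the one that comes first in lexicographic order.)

length 1: no string has ≥2 trees
length 2: b b has 2 parse trees

Two derivations of b b:
  W ⇒ b W ⇒ b b
  W ⇒ W b ⇒ b b

b b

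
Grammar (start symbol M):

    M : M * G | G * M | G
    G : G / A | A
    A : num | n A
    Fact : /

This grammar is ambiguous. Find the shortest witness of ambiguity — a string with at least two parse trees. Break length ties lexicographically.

num * num

length 1: no string has ≥2 trees
length 2: no string has ≥2 trees
length 3: num * num has 2 parse trees

Two derivations of num * num:
  M ⇒ M * G ⇒ G * G ⇒ A * G ⇒ num * G ⇒ num * A ⇒ num * num
  M ⇒ G * M ⇒ A * M ⇒ num * M ⇒ num * G ⇒ num * A ⇒ num * num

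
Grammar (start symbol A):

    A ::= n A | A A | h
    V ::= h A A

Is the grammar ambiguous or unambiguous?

Witness: h h h

Derivation 1: A ⇒ A A ⇒ A A A ⇒ h A A ⇒ h h A ⇒ h h h
Derivation 2: A ⇒ A A ⇒ h A ⇒ h A A ⇒ h h A ⇒ h h h

Two distinct leftmost derivations for the same string.

Ambiguous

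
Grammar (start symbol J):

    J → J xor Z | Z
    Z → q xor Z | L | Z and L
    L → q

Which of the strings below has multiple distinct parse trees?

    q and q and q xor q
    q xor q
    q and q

q and q and q xor q: 1 tree
q xor q: 2 trees
q and q: 1 tree

q xor q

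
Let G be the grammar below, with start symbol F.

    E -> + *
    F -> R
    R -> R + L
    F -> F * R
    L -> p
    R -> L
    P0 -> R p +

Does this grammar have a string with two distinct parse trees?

Unambiguous

(P0, E are unreachable from F, so their rules don't affect L(F).) The grammar is stratified — F handles '*' (left-recursive), R handles '+', L atoms. Each operator has a fixed associativity and precedence level, so every string has one parse.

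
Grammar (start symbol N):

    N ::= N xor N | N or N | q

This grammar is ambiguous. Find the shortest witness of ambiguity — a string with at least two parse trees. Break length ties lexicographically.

length 1: no string has ≥2 trees
length 3: no string has ≥2 trees
length 5: q or q or q has 2 parse trees

Two derivations of q or q or q:
  N ⇒ N or N ⇒ N or N or N ⇒ q or N or N ⇒ q or q or N ⇒ q or q or q
  N ⇒ N or N ⇒ q or N ⇒ q or N or N ⇒ q or q or N ⇒ q or q or q

q or q or q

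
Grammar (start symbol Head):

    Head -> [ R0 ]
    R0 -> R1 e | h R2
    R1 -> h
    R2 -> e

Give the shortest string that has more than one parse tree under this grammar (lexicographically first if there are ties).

[ h e ]

length 4: [ h e ] has 2 parse trees

Two derivations of [ h e ]:
  Head ⇒ [ R0 ] ⇒ [ R1 e ] ⇒ [ h e ]
  Head ⇒ [ R0 ] ⇒ [ h R2 ] ⇒ [ h e ]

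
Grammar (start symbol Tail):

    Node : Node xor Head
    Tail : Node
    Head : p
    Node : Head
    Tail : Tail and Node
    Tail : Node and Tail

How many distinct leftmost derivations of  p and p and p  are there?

4

Parse trees for p and p and p:
  [Tail [Tail [Tail [Node [Head p]]] and [Node [Head p]]] and [Node [Head p]]]
  [Tail [Tail [Node [Head p]] and [Tail [Node [Head p]]]] and [Node [Head p]]]
  [Tail [Node [Head p]] and [Tail [Tail [Node [Head p]]] and [Node [Head p]]]]
  [Tail [Node [Head p]] and [Tail [Node [Head p]] and [Tail [Node [Head p]]]]]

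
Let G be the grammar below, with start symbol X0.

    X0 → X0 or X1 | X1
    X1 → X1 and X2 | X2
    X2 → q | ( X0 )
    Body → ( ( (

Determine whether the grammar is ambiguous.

Unambiguous

(Body is unreachable from X0, so its rules don't affect L(X0).) This is a standard precedence ladder (X0 over X1 over X2), with each level left-recursive on its own operator ('or' at X0, 'and' at X1). That structure is LR(1), hence unambiguous.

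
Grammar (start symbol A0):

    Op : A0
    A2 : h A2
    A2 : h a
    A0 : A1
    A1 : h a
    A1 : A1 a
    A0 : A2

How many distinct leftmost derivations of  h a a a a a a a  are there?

1

Parse trees for h a a a a a a a:
  [A0 [A1 [A1 [A1 [A1 [A1 [A1 [A1 h a] a] a] a] a] a] a]]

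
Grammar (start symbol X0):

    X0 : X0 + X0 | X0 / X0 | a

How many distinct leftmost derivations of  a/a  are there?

1

Parse trees for a/a:
  [X0 [X0 a] / [X0 a]]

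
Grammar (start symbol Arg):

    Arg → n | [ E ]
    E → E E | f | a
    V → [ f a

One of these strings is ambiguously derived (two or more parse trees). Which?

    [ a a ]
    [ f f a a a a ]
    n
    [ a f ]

[ a a ]: 1 tree
[ f f a a a a ]: 42 trees
n: 1 tree
[ a f ]: 1 tree

[ f f a a a a ]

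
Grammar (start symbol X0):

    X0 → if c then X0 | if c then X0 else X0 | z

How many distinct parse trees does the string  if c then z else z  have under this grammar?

1

Parse trees for if c then z else z:
  [X0 if c then [X0 z] else [X0 z]]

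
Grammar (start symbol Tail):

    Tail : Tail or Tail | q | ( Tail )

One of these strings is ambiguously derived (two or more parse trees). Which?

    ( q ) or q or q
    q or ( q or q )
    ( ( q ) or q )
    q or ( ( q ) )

( q ) or q or q

( q ) or q or q: 2 trees
q or ( q or q ): 1 tree
( ( q ) or q ): 1 tree
q or ( ( q ) ): 1 tree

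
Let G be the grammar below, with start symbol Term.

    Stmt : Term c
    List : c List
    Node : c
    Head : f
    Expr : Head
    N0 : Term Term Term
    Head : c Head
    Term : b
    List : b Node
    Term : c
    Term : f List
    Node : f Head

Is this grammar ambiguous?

Unambiguous

Only Term, List, Node, Head are reachable from Term; ignoring the rest: The reachable rules are right-linear with at most one rule per (nonterminal, next-terminal) pair. Each input token forces the next rule, so parsing is deterministic.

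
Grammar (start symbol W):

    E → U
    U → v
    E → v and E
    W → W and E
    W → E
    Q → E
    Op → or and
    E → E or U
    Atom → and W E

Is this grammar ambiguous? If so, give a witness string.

Ambiguous

Witness: v and v

Derivation 1: W ⇒ W and E ⇒ E and E ⇒ U and E ⇒ v and E ⇒ v and U ⇒ v and v
Derivation 2: W ⇒ E ⇒ v and E ⇒ v and U ⇒ v and v

Two distinct leftmost derivations for the same string.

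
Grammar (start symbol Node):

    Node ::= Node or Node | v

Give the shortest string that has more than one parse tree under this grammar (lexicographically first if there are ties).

v or v or v

length 1: no string has ≥2 trees
length 3: no string has ≥2 trees
length 5: v or v or v has 2 parse trees

Two derivations of v or v or v:
  Node ⇒ Node or Node ⇒ Node or Node or Node ⇒ v or Node or Node ⇒ v or v or Node ⇒ v or v or v
  Node ⇒ Node or Node ⇒ v or Node ⇒ v or Node or Node ⇒ v or v or Node ⇒ v or v or v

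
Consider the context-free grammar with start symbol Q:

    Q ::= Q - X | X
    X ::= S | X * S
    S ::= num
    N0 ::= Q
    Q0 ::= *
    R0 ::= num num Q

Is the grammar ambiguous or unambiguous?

(N0, Q0, R0 are unreachable from Q, so their rules don't affect L(Q).) The grammar is stratified — Q handles '-' (left-recursive), X handles '*', S atoms. Each operator has a fixed associativity and precedence level, so every string has one parse.

Unambiguous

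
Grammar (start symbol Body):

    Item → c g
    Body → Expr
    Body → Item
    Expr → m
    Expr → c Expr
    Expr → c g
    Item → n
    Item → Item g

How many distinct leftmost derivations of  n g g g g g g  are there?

Parse trees for n g g g g g g:
  [Body [Item [Item [Item [Item [Item [Item [Item n] g] g] g] g] g] g]]

1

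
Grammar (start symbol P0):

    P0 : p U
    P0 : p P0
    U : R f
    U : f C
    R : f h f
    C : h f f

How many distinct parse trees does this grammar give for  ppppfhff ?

Parse trees for ppppfhff:
  [P0 p [P0 p [P0 p [P0 p [U [R f h f] f]]]]]
  [P0 p [P0 p [P0 p [P0 p [U f [C h f f]]]]]]

2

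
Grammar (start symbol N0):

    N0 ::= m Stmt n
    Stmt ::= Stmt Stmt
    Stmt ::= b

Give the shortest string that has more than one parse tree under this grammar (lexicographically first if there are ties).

m b b b n

length 3: no string has ≥2 trees
length 4: no string has ≥2 trees
length 5: m b b b n has 2 parse trees

Two derivations of m b b b n:
  N0 ⇒ m Stmt n ⇒ m Stmt Stmt n ⇒ m Stmt Stmt Stmt n ⇒ m b Stmt Stmt n ⇒ m b b Stmt n ⇒ m b b b n
  N0 ⇒ m Stmt n ⇒ m Stmt Stmt n ⇒ m b Stmt n ⇒ m b Stmt Stmt n ⇒ m b b Stmt n ⇒ m b b b n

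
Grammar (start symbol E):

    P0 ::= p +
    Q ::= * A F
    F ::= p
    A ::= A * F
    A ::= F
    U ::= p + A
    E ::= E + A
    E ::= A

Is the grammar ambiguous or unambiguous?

Unambiguous

(Q, U, P0 are unreachable from E, so their rules don't affect L(E).) This is a standard precedence ladder (E over A over F), with each level left-recursive on its own operator ('+' at E, '*' at A). That structure is LR(1), hence unambiguous.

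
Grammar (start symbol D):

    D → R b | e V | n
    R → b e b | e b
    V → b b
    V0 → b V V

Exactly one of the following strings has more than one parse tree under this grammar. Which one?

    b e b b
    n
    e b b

b e b b: 1 tree
n: 1 tree
e b b: 2 trees

e b b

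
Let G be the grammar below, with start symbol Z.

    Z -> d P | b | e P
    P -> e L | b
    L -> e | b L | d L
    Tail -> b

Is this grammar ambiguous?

Only Z, P, L are reachable from Z; ignoring the rest: The reachable rules are right-linear with at most one rule per (nonterminal, next-terminal) pair. Each input token forces the next rule, so parsing is deterministic.

Unambiguous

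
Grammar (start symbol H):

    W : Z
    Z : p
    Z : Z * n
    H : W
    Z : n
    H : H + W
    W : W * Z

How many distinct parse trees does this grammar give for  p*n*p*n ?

4

Parse trees for p*n*p*n:
  [H [W [W [Z [Z p] * n]] * [Z [Z p] * n]]]
  [H [W [W [W [Z p]] * [Z n]] * [Z [Z p] * n]]]
  [H [W [W [W [Z [Z p] * n]] * [Z p]] * [Z n]]]
  [H [W [W [W [W [Z p]] * [Z n]] * [Z p]] * [Z n]]]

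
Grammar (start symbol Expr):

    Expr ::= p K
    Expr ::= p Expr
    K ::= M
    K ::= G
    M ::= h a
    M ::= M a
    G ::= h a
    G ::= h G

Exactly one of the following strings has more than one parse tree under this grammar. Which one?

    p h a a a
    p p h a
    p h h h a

p p h a

p h a a a: 1 tree
p p h a: 2 trees
p h h h a: 1 tree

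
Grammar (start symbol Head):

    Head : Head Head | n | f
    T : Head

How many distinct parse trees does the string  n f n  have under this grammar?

Parse trees for n f n:
  [Head [Head n] [Head [Head f] [Head n]]]
  [Head [Head [Head n] [Head f]] [Head n]]

2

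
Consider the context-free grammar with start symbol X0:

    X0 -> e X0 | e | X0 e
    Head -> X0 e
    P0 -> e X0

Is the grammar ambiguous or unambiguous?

Witness: e e

Derivation 1: X0 ⇒ e X0 ⇒ e e
Derivation 2: X0 ⇒ X0 e ⇒ e e

Two distinct leftmost derivations for the same string.

Ambiguous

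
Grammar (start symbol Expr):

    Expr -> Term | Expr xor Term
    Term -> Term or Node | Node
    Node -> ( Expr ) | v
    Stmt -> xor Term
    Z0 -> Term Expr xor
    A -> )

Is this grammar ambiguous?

Only Expr, Term, Node are reachable from Expr; ignoring the rest: The grammar is stratified — Expr handles 'xor' (left-recursive), Term handles 'or', Node atoms. Each operator has a fixed associativity and precedence level, so every string has one parse.

Unambiguous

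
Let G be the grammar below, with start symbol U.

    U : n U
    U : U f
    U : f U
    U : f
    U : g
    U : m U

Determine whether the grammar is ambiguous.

Witness: f f

Derivation 1: U ⇒ U f ⇒ f f
Derivation 2: U ⇒ f U ⇒ f f

Two distinct leftmost derivations for the same string.

Ambiguous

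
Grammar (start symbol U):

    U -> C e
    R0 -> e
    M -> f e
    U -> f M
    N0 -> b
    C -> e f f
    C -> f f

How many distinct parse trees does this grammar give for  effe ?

1

Parse trees for effe:
  [U [C e f f] e]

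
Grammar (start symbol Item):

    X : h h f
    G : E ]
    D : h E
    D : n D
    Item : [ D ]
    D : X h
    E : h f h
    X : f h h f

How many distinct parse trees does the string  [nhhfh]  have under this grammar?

2

Parse trees for [nhhfh]:
  [Item [ [D n [D h [E h f h]]] ]]
  [Item [ [D n [D [X h h f] h]] ]]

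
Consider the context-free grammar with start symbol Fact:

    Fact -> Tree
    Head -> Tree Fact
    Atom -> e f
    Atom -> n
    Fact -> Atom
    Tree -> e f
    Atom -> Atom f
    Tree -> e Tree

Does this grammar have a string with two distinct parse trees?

Ambiguous

Witness: e f

Derivation 1: Fact ⇒ Tree ⇒ e f
Derivation 2: Fact ⇒ Atom ⇒ e f

Two distinct leftmost derivations for the same string.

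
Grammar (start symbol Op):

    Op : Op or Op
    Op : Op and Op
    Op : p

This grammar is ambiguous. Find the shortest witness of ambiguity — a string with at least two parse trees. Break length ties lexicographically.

p and p and p

length 1: no string has ≥2 trees
length 3: no string has ≥2 trees
length 5: p and p and p has 2 parse trees

Two derivations of p and p and p:
  Op ⇒ Op and Op ⇒ Op and Op and Op ⇒ p and Op and Op ⇒ p and p and Op ⇒ p and p and p
  Op ⇒ Op and Op ⇒ p and Op ⇒ p and Op and Op ⇒ p and p and Op ⇒ p and p and p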